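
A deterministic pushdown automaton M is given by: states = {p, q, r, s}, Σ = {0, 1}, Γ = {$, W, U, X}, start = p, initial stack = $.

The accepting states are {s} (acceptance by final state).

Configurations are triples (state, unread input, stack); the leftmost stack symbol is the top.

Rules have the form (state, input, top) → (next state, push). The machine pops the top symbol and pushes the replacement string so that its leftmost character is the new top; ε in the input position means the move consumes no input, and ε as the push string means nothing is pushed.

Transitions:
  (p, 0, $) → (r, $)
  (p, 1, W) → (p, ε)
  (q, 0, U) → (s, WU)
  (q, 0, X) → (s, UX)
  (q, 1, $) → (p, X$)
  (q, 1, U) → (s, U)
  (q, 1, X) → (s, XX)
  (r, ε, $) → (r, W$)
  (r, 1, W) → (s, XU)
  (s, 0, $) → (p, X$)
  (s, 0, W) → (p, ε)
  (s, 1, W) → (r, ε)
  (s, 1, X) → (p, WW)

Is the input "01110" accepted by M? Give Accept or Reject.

(p, 01110, $)
  read 0, top $: go to r, push $ → (r, 1110, $)
  ε-move, top $: go to r, push W$ → (r, 1110, W$)
  read 1, top W: go to s, push XU → (s, 110, XU$)
  read 1, top X: go to p, push WW → (p, 10, WWU$)
  read 1, top W: go to p, push ε → (p, 0, WU$)
No transition applies at (p, 0, WU$); input not fully consumed.

Reject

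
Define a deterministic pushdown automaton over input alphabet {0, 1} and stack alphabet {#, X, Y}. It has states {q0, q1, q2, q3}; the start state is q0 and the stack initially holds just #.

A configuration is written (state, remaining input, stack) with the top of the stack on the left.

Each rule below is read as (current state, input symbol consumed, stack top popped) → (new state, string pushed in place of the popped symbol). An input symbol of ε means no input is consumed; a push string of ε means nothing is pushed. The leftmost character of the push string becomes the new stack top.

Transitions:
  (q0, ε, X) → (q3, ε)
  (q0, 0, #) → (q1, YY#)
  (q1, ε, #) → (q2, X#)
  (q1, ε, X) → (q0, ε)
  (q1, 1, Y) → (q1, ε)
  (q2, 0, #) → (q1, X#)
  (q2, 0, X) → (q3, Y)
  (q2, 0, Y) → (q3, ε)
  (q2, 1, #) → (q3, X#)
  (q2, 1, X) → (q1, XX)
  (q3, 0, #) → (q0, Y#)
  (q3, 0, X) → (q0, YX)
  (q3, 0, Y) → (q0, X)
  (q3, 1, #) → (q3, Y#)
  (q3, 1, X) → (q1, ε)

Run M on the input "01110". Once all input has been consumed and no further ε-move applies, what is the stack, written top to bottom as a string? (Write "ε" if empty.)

Y#

(q0, 01110, #)
  read 0, top #: go to q1, push YY# → (q1, 1110, YY#)
  read 1, top Y: go to q1, push ε → (q1, 110, Y#)
  read 1, top Y: go to q1, push ε → (q1, 10, #)
  ε-move, top #: go to q2, push X# → (q2, 10, X#)
  read 1, top X: go to q1, push XX → (q1, 0, XX#)
  ε-move, top X: go to q0, push ε → (q0, 0, X#)
  ε-move, top X: go to q3, push ε → (q3, 0, #)
  read 0, top #: go to q0, push Y# → (q0, ε, Y#)
All input consumed in state q0 with stack Y#.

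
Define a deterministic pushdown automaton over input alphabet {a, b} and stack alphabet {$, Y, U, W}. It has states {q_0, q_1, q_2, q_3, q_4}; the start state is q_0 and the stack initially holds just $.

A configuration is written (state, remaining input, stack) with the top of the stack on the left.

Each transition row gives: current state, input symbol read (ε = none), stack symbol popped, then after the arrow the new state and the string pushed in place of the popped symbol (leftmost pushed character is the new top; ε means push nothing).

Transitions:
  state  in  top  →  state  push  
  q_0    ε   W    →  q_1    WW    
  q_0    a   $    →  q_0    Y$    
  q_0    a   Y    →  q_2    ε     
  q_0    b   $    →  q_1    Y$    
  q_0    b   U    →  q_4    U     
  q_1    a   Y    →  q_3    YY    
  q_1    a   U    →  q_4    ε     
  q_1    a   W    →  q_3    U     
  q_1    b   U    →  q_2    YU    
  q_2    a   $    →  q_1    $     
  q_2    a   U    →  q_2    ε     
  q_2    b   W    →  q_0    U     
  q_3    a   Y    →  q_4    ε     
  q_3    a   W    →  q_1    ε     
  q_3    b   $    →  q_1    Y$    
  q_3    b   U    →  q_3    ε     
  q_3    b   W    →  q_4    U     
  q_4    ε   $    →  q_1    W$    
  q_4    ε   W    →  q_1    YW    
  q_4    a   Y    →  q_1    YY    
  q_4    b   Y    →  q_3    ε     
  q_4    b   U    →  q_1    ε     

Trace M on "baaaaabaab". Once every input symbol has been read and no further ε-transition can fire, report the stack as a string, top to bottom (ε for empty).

$

(q_0, baaaaabaab, $) ⊢ (q_1, aaaaabaab, Y$) ⊢ (q_3, aaaabaab, YY$) ⊢ (q_4, aaabaab, Y$) ⊢ (q_1, aabaab, YY$) ⊢ (q_3, abaab, YYY$) ⊢ (q_4, baab, YY$) ⊢ (q_3, aab, Y$) ⊢ (q_4, ab, $) ⊢ (q_1, ab, W$) ⊢ (q_3, b, U$) ⊢ (q_3, ε, $)
All input consumed in state q_3 with stack $.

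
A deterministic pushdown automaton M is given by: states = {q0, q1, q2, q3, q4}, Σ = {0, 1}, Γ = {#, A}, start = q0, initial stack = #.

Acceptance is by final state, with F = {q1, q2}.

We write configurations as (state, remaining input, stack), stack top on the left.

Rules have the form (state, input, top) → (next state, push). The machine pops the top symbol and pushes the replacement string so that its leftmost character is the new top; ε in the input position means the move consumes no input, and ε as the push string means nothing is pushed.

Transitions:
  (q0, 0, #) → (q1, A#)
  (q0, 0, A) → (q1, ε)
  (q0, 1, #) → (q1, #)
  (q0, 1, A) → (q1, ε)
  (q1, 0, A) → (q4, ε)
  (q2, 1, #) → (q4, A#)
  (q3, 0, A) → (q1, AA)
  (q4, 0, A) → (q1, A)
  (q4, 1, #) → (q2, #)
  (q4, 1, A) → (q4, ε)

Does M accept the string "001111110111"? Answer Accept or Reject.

(q0, 001111110111, #)
  read 0, top #: go to q1, push A# → (q1, 01111110111, A#)
  read 0, top A: go to q4, push ε → (q4, 1111110111, #)
  read 1, top #: go to q2, push # → (q2, 111110111, #)
  read 1, top #: go to q4, push A# → (q4, 11110111, A#)
  read 1, top A: go to q4, push ε → (q4, 1110111, #)
  read 1, top #: go to q2, push # → (q2, 110111, #)
  read 1, top #: go to q4, push A# → (q4, 10111, A#)
  read 1, top A: go to q4, push ε → (q4, 0111, #)
No transition applies at (q4, 0111, #); input not fully consumed.

Reject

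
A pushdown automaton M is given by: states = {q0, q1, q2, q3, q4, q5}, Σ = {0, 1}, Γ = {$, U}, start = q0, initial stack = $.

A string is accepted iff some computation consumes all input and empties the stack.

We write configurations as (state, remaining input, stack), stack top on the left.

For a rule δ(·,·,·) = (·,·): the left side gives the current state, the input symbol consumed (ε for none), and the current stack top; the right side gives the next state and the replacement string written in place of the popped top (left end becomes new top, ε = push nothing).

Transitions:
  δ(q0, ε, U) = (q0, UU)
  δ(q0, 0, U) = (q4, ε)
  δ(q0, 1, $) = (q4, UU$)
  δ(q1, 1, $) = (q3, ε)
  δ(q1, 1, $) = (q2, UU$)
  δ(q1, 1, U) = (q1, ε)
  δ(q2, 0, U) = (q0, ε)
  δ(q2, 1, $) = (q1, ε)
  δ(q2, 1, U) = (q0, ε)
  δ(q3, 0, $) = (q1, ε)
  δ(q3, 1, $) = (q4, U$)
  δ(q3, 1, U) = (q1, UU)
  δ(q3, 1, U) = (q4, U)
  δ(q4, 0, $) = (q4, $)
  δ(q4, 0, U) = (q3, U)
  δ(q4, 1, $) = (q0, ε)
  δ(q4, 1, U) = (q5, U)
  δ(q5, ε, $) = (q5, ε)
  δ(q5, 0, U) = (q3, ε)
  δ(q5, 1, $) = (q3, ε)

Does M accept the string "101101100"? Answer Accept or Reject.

Accept

One accepting computation: (q0, 101101100, $) ⊢ (q4, 01101100, UU$) ⊢ (q3, 1101100, UU$) ⊢ (q4, 101100, UU$) ⊢ (q5, 01100, UU$) ⊢ (q3, 1100, U$) ⊢ (q4, 100, U$) ⊢ (q5, 00, U$) ⊢ (q3, 0, $) ⊢ (q1, ε, ε)
All input consumed and the stack is empty.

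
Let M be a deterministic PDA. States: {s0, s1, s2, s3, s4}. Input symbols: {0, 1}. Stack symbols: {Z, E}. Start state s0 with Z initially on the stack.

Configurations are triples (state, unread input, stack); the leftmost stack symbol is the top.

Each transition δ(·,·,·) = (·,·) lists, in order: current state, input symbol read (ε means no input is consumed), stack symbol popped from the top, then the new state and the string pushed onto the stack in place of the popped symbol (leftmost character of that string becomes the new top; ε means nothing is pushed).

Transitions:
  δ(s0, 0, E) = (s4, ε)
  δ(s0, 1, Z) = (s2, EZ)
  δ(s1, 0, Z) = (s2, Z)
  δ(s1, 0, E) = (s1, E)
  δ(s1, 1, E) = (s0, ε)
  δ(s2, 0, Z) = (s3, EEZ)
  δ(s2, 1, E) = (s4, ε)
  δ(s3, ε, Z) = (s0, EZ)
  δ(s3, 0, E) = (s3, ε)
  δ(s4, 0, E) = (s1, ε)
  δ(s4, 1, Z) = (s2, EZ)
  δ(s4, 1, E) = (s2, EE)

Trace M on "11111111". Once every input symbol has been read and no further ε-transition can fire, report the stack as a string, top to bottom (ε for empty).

Z

(s0, 11111111, Z)
  read 1, top Z: go to s2, push EZ → (s2, 1111111, EZ)
  read 1, top E: go to s4, push ε → (s4, 111111, Z)
  read 1, top Z: go to s2, push EZ → (s2, 11111, EZ)
  read 1, top E: go to s4, push ε → (s4, 1111, Z)
  read 1, top Z: go to s2, push EZ → (s2, 111, EZ)
  read 1, top E: go to s4, push ε → (s4, 11, Z)
  read 1, top Z: go to s2, push EZ → (s2, 1, EZ)
  read 1, top E: go to s4, push ε → (s4, ε, Z)
All input consumed in state s4 with stack Z.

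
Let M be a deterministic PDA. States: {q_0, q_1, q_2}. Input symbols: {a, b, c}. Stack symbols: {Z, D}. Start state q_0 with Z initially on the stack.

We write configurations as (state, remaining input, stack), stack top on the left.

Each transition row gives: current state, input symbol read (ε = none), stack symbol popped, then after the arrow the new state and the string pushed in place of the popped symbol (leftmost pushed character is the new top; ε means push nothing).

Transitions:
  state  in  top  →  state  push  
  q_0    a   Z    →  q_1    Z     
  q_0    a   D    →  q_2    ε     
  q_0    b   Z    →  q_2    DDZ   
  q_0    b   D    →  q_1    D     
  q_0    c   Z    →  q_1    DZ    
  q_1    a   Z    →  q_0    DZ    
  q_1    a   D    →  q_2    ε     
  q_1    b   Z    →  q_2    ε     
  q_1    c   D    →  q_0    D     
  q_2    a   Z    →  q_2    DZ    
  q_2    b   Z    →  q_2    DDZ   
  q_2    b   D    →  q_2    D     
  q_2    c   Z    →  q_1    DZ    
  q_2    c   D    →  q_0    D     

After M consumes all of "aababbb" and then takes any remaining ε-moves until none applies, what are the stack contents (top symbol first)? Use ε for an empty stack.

DDZ

(q_0, aababbb, Z)
  read a, top Z: go to q_1, push Z → (q_1, ababbb, Z)
  read a, top Z: go to q_0, push DZ → (q_0, babbb, DZ)
  read b, top D: go to q_1, push D → (q_1, abbb, DZ)
  read a, top D: go to q_2, push ε → (q_2, bbb, Z)
  read b, top Z: go to q_2, push DDZ → (q_2, bb, DDZ)
  read b, top D: go to q_2, push D → (q_2, b, DDZ)
  read b, top D: go to q_2, push D → (q_2, ε, DDZ)
All input consumed in state q_2 with stack DDZ.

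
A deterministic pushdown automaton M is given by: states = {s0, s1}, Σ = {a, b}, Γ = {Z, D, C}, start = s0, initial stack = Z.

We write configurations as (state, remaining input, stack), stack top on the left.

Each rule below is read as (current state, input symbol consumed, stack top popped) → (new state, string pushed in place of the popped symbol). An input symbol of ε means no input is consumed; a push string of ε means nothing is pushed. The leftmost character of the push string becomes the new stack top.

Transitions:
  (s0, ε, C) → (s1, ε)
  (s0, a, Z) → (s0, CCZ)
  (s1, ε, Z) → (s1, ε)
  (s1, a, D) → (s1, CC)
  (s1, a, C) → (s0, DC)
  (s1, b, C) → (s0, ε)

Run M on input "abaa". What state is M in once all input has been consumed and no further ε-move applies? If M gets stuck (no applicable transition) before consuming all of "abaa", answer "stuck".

(s0, abaa, Z)
  read a, top Z: go to s0, push CCZ → (s0, baa, CCZ)
  ε-move, top C: go to s1, push ε → (s1, baa, CZ)
  read b, top C: go to s0, push ε → (s0, aa, Z)
  read a, top Z: go to s0, push CCZ → (s0, a, CCZ)
  ε-move, top C: go to s1, push ε → (s1, a, CZ)
  read a, top C: go to s0, push DC → (s0, ε, DCZ)
All input consumed; M is in state s0.

s0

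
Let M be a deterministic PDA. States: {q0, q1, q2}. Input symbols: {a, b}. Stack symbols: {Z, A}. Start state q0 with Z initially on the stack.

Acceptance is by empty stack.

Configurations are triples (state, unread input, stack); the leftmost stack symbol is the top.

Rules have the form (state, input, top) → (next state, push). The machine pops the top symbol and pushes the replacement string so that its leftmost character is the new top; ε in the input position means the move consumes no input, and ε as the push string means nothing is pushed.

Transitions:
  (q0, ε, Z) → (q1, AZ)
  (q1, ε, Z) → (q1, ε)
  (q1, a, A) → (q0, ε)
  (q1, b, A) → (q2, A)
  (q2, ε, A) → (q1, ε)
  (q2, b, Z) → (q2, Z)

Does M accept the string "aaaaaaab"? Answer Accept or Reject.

(q0, aaaaaaab, Z)
  ε-move, top Z: go to q1, push AZ → (q1, aaaaaaab, AZ)
  read a, top A: go to q0, push ε → (q0, aaaaaab, Z)
  ε-move, top Z: go to q1, push AZ → (q1, aaaaaab, AZ)
  read a, top A: go to q0, push ε → (q0, aaaaab, Z)
  ε-move, top Z: go to q1, push AZ → (q1, aaaaab, AZ)
  read a, top A: go to q0, push ε → (q0, aaaab, Z)
  ε-move, top Z: go to q1, push AZ → (q1, aaaab, AZ)
  read a, top A: go to q0, push ε → (q0, aaab, Z)
  ε-move, top Z: go to q1, push AZ → (q1, aaab, AZ)
  read a, top A: go to q0, push ε → (q0, aab, Z)
  ε-move, top Z: go to q1, push AZ → (q1, aab, AZ)
  read a, top A: go to q0, push ε → (q0, ab, Z)
  ε-move, top Z: go to q1, push AZ → (q1, ab, AZ)
  read a, top A: go to q0, push ε → (q0, b, Z)
  ε-move, top Z: go to q1, push AZ → (q1, b, AZ)
  read b, top A: go to q2, push A → (q2, ε, AZ)
  ε-move, top A: go to q1, push ε → (q1, ε, Z)
  ε-move, top Z: go to q1, push ε → (q1, ε, ε)
All input consumed and the stack is empty.

Accept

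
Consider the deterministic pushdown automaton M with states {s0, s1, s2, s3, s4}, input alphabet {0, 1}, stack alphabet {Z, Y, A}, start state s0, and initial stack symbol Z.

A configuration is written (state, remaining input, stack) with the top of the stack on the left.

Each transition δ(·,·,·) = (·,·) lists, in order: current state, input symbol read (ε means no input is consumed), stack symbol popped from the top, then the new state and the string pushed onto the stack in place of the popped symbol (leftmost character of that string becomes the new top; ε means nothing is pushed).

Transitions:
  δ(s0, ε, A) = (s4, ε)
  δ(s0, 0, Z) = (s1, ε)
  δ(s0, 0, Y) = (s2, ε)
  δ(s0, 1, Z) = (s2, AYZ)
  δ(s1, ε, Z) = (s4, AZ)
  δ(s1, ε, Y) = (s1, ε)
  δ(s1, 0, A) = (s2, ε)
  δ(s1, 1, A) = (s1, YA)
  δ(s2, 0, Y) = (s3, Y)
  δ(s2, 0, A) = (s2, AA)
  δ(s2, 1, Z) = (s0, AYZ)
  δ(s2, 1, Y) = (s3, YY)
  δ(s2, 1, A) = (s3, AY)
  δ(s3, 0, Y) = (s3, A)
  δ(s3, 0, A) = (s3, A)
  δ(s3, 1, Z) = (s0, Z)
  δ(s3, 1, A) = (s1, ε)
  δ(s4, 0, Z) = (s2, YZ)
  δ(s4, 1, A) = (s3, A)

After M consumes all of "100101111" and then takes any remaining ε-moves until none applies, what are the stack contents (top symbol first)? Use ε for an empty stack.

AAYZ

(s0, 100101111, Z)
  read 1, top Z: go to s2, push AYZ → (s2, 00101111, AYZ)
  read 0, top A: go to s2, push AA → (s2, 0101111, AAYZ)
  read 0, top A: go to s2, push AA → (s2, 101111, AAAYZ)
  read 1, top A: go to s3, push AY → (s3, 01111, AYAAYZ)
  read 0, top A: go to s3, push A → (s3, 1111, AYAAYZ)
  read 1, top A: go to s1, push ε → (s1, 111, YAAYZ)
  ε-move, top Y: go to s1, push ε → (s1, 111, AAYZ)
  read 1, top A: go to s1, push YA → (s1, 11, YAAYZ)
  ε-move, top Y: go to s1, push ε → (s1, 11, AAYZ)
  read 1, top A: go to s1, push YA → (s1, 1, YAAYZ)
  ε-move, top Y: go to s1, push ε → (s1, 1, AAYZ)
  read 1, top A: go to s1, push YA → (s1, ε, YAAYZ)
  ε-move, top Y: go to s1, push ε → (s1, ε, AAYZ)
All input consumed in state s1 with stack AAYZ.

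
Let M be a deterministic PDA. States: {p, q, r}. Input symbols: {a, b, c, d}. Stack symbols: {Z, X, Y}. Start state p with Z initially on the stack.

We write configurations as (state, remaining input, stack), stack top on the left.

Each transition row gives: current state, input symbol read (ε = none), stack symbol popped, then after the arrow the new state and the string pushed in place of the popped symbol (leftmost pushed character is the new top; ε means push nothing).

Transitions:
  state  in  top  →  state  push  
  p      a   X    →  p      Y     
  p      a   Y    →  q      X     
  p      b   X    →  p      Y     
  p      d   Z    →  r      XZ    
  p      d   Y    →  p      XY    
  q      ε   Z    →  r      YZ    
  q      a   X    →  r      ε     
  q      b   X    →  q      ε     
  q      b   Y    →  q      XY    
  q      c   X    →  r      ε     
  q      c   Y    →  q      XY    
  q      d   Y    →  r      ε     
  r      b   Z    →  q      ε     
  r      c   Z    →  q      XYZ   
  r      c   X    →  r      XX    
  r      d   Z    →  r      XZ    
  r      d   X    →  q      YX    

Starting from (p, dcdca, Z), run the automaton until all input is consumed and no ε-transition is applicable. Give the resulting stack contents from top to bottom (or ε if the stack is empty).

(p, dcdca, Z) ⊢ (r, cdca, XZ) ⊢ (r, dca, XXZ) ⊢ (q, ca, YXXZ) ⊢ (q, a, XYXXZ) ⊢ (r, ε, YXXZ)
All input consumed in state r with stack YXXZ.

YXXZ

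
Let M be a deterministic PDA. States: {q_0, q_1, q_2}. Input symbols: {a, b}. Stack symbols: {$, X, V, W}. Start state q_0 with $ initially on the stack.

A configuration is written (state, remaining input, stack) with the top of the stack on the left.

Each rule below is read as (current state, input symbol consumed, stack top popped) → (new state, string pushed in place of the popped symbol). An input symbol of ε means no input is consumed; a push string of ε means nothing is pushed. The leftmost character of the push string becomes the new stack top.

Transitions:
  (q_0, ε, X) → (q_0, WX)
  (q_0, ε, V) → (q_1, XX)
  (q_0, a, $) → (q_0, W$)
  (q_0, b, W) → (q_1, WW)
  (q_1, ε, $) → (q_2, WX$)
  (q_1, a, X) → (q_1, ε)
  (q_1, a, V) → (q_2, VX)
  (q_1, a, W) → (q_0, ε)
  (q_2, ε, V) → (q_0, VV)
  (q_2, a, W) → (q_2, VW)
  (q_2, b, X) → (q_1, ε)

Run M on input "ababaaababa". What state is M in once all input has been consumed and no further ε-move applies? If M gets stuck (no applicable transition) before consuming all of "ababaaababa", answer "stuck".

(q_0, ababaaababa, $) ⊢ (q_0, babaaababa, W$) ⊢ (q_1, abaaababa, WW$) ⊢ (q_0, baaababa, W$) ⊢ (q_1, aaababa, WW$) ⊢ (q_0, aababa, W$)
No transition for (q_0, a, top W); M blocks with input aababa remaining.

stuck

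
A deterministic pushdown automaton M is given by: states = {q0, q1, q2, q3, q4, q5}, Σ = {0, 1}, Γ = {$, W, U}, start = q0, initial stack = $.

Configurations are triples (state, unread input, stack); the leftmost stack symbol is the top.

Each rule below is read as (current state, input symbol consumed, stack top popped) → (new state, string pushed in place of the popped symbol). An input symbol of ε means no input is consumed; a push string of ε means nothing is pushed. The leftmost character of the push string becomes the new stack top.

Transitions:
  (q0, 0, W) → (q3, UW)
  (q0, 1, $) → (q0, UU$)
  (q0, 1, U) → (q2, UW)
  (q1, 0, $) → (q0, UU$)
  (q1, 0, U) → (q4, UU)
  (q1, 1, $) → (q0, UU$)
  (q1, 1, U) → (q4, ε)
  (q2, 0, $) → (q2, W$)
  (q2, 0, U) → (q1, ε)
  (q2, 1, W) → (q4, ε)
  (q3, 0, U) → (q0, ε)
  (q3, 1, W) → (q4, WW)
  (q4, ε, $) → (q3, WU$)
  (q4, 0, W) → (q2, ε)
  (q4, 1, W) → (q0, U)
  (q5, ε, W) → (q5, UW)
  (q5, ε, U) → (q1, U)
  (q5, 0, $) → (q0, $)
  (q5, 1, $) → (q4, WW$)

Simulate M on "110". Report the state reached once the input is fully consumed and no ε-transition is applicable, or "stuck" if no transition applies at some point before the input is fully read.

(q0, 110, $)
  read 1, top $: go to q0, push UU$ → (q0, 10, UU$)
  read 1, top U: go to q2, push UW → (q2, 0, UWU$)
  read 0, top U: go to q1, push ε → (q1, ε, WU$)
All input consumed; M is in state q1.

q1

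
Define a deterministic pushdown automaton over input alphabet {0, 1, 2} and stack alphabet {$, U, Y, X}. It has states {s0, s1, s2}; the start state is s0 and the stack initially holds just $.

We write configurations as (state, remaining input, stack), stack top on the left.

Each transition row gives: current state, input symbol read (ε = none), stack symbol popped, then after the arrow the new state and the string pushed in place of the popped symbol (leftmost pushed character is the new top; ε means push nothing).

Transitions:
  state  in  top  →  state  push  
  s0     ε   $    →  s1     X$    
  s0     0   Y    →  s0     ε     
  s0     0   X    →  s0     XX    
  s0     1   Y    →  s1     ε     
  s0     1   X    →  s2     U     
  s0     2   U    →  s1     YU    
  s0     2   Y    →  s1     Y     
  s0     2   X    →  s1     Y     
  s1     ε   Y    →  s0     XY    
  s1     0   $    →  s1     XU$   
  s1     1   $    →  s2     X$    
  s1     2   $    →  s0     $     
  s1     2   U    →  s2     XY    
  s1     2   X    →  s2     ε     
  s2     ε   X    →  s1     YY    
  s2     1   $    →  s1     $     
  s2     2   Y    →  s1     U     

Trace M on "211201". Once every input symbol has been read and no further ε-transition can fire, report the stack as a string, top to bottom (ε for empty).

UXYYY$

(s0, 211201, $)
  ε-move, top $: go to s1, push X$ → (s1, 211201, X$)
  read 2, top X: go to s2, push ε → (s2, 11201, $)
  read 1, top $: go to s1, push $ → (s1, 1201, $)
  read 1, top $: go to s2, push X$ → (s2, 201, X$)
  ε-move, top X: go to s1, push YY → (s1, 201, YY$)
  ε-move, top Y: go to s0, push XY → (s0, 201, XYY$)
  read 2, top X: go to s1, push Y → (s1, 01, YYY$)
  ε-move, top Y: go to s0, push XY → (s0, 01, XYYY$)
  read 0, top X: go to s0, push XX → (s0, 1, XXYYY$)
  read 1, top X: go to s2, push U → (s2, ε, UXYYY$)
All input consumed in state s2 with stack UXYYY$.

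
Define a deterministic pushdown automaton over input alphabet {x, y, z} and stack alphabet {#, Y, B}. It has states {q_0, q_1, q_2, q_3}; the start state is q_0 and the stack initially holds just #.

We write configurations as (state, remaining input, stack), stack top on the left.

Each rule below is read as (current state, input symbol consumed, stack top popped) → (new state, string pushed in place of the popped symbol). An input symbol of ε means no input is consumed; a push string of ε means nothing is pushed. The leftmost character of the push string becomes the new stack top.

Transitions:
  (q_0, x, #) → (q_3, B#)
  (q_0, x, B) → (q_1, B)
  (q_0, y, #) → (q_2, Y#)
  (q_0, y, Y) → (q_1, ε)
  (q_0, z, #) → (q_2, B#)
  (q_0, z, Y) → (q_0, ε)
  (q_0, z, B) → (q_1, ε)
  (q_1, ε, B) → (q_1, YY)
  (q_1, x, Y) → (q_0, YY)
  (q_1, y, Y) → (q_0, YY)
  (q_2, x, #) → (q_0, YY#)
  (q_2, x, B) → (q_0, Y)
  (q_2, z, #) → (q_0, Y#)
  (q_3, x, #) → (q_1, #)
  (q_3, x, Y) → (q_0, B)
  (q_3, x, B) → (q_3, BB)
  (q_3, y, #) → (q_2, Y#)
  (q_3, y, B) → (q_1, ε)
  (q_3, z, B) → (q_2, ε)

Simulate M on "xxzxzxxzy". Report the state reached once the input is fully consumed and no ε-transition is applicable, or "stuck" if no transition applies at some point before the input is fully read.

stuck

(q_0, xxzxzxxzy, #)
  read x, top #: go to q_3, push B# → (q_3, xzxzxxzy, B#)
  read x, top B: go to q_3, push BB → (q_3, zxzxxzy, BB#)
  read z, top B: go to q_2, push ε → (q_2, xzxxzy, B#)
  read x, top B: go to q_0, push Y → (q_0, zxxzy, Y#)
  read z, top Y: go to q_0, push ε → (q_0, xxzy, #)
  read x, top #: go to q_3, push B# → (q_3, xzy, B#)
  read x, top B: go to q_3, push BB → (q_3, zy, BB#)
  read z, top B: go to q_2, push ε → (q_2, y, B#)
No transition for (q_2, y, top B); M blocks with input y remaining.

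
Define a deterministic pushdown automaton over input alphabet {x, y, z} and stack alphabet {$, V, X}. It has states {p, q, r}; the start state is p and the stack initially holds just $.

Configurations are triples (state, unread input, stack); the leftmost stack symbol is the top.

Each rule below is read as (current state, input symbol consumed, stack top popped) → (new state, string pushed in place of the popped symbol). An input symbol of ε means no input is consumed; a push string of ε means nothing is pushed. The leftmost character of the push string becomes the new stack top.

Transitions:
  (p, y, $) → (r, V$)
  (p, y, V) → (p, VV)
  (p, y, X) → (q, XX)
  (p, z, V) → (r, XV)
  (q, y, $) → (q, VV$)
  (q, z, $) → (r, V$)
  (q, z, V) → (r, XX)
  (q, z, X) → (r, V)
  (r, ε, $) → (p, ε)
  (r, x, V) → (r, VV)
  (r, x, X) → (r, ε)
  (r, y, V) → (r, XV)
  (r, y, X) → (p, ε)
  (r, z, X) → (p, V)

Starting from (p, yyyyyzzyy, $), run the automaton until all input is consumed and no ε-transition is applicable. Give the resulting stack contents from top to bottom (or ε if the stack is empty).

VVVVVV$

(p, yyyyyzzyy, $) ⊢ (r, yyyyzzyy, V$) ⊢ (r, yyyzzyy, XV$) ⊢ (p, yyzzyy, V$) ⊢ (p, yzzyy, VV$) ⊢ (p, zzyy, VVV$) ⊢ (r, zyy, XVVV$) ⊢ (p, yy, VVVV$) ⊢ (p, y, VVVVV$) ⊢ (p, ε, VVVVVV$)
All input consumed in state p with stack VVVVVV$.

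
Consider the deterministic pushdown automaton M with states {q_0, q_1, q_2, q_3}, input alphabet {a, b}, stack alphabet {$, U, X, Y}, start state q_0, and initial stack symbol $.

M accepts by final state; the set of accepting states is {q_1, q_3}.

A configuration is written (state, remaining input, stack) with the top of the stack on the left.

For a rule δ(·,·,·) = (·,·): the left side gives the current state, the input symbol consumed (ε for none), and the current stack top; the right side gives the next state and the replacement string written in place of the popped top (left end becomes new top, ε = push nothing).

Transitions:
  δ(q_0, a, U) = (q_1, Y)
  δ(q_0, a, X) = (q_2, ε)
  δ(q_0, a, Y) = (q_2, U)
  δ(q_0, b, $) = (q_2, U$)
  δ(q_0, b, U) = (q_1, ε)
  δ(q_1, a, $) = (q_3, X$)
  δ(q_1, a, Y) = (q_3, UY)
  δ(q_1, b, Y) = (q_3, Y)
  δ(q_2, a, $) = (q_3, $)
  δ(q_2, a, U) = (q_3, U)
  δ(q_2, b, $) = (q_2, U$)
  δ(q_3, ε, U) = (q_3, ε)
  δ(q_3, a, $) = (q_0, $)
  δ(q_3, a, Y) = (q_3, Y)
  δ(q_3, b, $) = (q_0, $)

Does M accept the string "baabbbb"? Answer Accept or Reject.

Reject

(q_0, baabbbb, $)
  read b, top $: go to q_2, push U$ → (q_2, aabbbb, U$)
  read a, top U: go to q_3, push U → (q_3, abbbb, U$)
  ε-move, top U: go to q_3, push ε → (q_3, abbbb, $)
  read a, top $: go to q_0, push $ → (q_0, bbbb, $)
  read b, top $: go to q_2, push U$ → (q_2, bbb, U$)
No transition applies at (q_2, bbb, U$); input not fully consumed.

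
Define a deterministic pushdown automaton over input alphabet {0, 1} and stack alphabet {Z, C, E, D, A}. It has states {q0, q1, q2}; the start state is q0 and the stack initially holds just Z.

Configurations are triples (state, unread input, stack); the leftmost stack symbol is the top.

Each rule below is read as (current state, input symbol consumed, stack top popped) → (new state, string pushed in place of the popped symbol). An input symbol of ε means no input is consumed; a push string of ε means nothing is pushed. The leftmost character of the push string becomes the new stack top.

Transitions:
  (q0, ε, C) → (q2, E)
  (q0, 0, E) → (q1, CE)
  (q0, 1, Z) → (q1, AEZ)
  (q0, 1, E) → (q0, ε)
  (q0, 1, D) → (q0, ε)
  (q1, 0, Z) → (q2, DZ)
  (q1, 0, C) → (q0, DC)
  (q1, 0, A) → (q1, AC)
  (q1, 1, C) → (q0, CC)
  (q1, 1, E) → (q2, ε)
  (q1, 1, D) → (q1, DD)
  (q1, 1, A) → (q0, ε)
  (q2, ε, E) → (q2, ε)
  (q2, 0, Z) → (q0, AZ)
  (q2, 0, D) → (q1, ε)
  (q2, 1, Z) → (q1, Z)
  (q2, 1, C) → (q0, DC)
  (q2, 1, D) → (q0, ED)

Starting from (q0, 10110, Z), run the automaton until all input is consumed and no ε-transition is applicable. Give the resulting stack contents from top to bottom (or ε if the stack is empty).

(q0, 10110, Z)
  read 1, top Z: go to q1, push AEZ → (q1, 0110, AEZ)
  read 0, top A: go to q1, push AC → (q1, 110, ACEZ)
  read 1, top A: go to q0, push ε → (q0, 10, CEZ)
  ε-move, top C: go to q2, push E → (q2, 10, EEZ)
  ε-move, top E: go to q2, push ε → (q2, 10, EZ)
  ε-move, top E: go to q2, push ε → (q2, 10, Z)
  read 1, top Z: go to q1, push Z → (q1, 0, Z)
  read 0, top Z: go to q2, push DZ → (q2, ε, DZ)
All input consumed in state q2 with stack DZ.

DZ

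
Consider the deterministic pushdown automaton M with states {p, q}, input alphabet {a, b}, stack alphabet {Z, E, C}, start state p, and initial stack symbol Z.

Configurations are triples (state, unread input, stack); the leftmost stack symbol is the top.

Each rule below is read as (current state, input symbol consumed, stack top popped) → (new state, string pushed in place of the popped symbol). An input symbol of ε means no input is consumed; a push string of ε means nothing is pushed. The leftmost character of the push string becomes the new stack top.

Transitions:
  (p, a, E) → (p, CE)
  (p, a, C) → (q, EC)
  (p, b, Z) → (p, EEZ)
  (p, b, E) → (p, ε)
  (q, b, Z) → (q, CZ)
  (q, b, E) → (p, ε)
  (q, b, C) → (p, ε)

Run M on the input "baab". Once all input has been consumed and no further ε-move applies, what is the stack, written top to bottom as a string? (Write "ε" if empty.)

CEEZ

(p, baab, Z) ⊢ (p, aab, EEZ) ⊢ (p, ab, CEEZ) ⊢ (q, b, ECEEZ) ⊢ (p, ε, CEEZ)
All input consumed in state p with stack CEEZ.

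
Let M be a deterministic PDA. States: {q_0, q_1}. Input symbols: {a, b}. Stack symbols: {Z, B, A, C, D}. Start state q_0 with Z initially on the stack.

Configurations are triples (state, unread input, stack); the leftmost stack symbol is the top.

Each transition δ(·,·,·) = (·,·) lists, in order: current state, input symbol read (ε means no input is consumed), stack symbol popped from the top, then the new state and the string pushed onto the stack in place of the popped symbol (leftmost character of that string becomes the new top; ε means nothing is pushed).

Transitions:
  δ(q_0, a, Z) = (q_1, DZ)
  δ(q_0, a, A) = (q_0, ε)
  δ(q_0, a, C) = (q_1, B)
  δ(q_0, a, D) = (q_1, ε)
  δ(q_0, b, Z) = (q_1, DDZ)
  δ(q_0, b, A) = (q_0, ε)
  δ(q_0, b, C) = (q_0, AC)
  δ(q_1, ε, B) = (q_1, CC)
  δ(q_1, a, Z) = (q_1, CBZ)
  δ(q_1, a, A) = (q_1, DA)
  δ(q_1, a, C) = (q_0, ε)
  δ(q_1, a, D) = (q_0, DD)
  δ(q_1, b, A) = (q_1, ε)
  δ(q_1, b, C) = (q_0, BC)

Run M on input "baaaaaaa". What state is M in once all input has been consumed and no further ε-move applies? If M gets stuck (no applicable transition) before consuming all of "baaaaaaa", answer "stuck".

(q_0, baaaaaaa, Z) ⊢ (q_1, aaaaaaa, DDZ) ⊢ (q_0, aaaaaa, DDDZ) ⊢ (q_1, aaaaa, DDZ) ⊢ (q_0, aaaa, DDDZ) ⊢ (q_1, aaa, DDZ) ⊢ (q_0, aa, DDDZ) ⊢ (q_1, a, DDZ) ⊢ (q_0, ε, DDDZ)
All input consumed; M is in state q_0.

q_0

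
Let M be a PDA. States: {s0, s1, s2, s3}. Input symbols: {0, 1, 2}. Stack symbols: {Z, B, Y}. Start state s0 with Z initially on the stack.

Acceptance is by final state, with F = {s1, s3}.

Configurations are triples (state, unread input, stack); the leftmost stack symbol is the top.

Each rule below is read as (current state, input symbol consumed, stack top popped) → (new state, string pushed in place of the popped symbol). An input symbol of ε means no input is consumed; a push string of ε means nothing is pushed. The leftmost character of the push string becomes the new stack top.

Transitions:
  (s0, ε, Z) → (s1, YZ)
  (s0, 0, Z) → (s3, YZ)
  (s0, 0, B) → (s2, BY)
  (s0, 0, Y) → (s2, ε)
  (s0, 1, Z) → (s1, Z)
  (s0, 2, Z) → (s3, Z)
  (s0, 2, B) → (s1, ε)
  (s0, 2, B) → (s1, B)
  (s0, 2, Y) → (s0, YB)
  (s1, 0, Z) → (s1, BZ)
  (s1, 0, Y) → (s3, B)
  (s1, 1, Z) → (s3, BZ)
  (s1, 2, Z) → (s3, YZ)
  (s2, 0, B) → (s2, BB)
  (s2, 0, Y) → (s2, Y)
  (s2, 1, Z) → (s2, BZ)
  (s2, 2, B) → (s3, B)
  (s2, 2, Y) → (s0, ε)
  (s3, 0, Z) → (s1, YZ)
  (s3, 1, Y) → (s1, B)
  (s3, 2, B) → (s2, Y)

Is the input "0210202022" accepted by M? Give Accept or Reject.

Reject

No computation consumes all input and reaches a final state.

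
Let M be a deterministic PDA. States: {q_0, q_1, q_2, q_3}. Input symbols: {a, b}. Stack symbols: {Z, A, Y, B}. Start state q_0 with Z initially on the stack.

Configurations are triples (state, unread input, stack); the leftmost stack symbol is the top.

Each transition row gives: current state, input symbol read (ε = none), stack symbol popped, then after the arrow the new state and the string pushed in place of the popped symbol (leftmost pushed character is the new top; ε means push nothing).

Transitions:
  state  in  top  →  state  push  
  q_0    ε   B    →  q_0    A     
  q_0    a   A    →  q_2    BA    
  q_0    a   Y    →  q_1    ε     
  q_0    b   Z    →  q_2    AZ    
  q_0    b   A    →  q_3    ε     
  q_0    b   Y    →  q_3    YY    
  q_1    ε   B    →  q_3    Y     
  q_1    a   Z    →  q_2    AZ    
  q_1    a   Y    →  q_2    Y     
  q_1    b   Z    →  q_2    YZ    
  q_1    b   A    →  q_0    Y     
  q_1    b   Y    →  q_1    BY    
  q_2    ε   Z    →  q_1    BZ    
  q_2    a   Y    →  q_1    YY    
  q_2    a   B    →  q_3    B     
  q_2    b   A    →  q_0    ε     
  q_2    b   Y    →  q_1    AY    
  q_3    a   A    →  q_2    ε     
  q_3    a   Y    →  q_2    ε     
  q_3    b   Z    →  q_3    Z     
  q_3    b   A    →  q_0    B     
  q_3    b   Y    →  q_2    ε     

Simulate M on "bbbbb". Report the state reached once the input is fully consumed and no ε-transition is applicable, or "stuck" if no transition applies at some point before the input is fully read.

(q_0, bbbbb, Z) ⊢ (q_2, bbbb, AZ) ⊢ (q_0, bbb, Z) ⊢ (q_2, bb, AZ) ⊢ (q_0, b, Z) ⊢ (q_2, ε, AZ)
All input consumed; M is in state q_2.

q_2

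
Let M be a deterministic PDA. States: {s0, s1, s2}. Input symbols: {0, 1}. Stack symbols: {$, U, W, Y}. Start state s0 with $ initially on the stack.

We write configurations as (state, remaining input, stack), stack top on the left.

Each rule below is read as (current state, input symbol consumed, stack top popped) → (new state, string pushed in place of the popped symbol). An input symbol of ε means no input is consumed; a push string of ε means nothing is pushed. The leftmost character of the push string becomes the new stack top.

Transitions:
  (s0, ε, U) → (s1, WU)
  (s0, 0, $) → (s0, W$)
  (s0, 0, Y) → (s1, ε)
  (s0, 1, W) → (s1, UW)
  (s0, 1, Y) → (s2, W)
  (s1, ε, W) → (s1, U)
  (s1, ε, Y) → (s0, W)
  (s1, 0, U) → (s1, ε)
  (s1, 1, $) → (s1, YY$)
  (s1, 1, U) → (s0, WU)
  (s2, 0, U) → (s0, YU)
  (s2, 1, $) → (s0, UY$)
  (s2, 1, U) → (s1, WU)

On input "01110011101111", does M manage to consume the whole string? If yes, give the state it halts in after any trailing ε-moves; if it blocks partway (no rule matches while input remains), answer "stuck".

stuck

(s0, 01110011101111, $)
  read 0, top $: go to s0, push W$ → (s0, 1110011101111, W$)
  read 1, top W: go to s1, push UW → (s1, 110011101111, UW$)
  read 1, top U: go to s0, push WU → (s0, 10011101111, WUW$)
  read 1, top W: go to s1, push UW → (s1, 0011101111, UWUW$)
  read 0, top U: go to s1, push ε → (s1, 011101111, WUW$)
  ε-move, top W: go to s1, push U → (s1, 011101111, UUW$)
  read 0, top U: go to s1, push ε → (s1, 11101111, UW$)
  read 1, top U: go to s0, push WU → (s0, 1101111, WUW$)
  read 1, top W: go to s1, push UW → (s1, 101111, UWUW$)
  read 1, top U: go to s0, push WU → (s0, 01111, WUWUW$)
No transition for (s0, 0, top W); M blocks with input 01111 remaining.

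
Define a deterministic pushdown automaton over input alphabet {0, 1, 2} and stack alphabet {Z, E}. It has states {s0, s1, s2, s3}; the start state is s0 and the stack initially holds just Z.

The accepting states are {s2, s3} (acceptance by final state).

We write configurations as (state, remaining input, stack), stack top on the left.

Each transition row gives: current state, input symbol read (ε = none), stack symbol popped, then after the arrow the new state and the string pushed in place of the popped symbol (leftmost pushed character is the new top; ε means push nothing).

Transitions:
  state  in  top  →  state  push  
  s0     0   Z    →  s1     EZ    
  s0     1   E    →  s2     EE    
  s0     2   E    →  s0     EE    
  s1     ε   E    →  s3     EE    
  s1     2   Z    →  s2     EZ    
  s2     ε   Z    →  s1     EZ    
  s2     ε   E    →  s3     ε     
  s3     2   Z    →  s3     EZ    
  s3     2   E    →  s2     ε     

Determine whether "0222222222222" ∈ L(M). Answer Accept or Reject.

Accept

(s0, 0222222222222, Z)
  read 0, top Z: go to s1, push EZ → (s1, 222222222222, EZ)
  ε-move, top E: go to s3, push EE → (s3, 222222222222, EEZ)
  read 2, top E: go to s2, push ε → (s2, 22222222222, EZ)
  ε-move, top E: go to s3, push ε → (s3, 22222222222, Z)
  read 2, top Z: go to s3, push EZ → (s3, 2222222222, EZ)
  read 2, top E: go to s2, push ε → (s2, 222222222, Z)
  ε-move, top Z: go to s1, push EZ → (s1, 222222222, EZ)
  ε-move, top E: go to s3, push EE → (s3, 222222222, EEZ)
  read 2, top E: go to s2, push ε → (s2, 22222222, EZ)
  ε-move, top E: go to s3, push ε → (s3, 22222222, Z)
  read 2, top Z: go to s3, push EZ → (s3, 2222222, EZ)
  read 2, top E: go to s2, push ε → (s2, 222222, Z)
  ε-move, top Z: go to s1, push EZ → (s1, 222222, EZ)
  ε-move, top E: go to s3, push EE → (s3, 222222, EEZ)
  read 2, top E: go to s2, push ε → (s2, 22222, EZ)
  ε-move, top E: go to s3, push ε → (s3, 22222, Z)
  read 2, top Z: go to s3, push EZ → (s3, 2222, EZ)
  read 2, top E: go to s2, push ε → (s2, 222, Z)
  ε-move, top Z: go to s1, push EZ → (s1, 222, EZ)
  ε-move, top E: go to s3, push EE → (s3, 222, EEZ)
  read 2, top E: go to s2, push ε → (s2, 22, EZ)
  ε-move, top E: go to s3, push ε → (s3, 22, Z)
  read 2, top Z: go to s3, push EZ → (s3, 2, EZ)
  read 2, top E: go to s2, push ε → (s2, ε, Z)
All input consumed; state s2 ∈ F.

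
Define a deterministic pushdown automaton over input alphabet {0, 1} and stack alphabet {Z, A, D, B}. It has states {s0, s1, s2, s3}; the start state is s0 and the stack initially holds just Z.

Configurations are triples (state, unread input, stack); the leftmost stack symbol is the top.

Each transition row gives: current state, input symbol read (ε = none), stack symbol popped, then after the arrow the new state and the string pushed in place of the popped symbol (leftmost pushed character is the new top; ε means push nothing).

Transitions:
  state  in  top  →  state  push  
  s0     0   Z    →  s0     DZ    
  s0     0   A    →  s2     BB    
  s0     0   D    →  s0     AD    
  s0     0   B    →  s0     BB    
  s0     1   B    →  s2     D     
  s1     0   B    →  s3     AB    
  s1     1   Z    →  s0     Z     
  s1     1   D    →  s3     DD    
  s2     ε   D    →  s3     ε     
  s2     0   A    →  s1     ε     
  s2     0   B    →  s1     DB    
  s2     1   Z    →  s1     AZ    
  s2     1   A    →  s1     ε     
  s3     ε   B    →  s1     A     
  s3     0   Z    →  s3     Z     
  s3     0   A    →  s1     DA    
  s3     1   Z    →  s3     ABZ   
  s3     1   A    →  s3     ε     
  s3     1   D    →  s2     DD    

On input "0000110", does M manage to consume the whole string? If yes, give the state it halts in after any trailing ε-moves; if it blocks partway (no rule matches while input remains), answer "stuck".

stuck

(s0, 0000110, Z)
  read 0, top Z: go to s0, push DZ → (s0, 000110, DZ)
  read 0, top D: go to s0, push AD → (s0, 00110, ADZ)
  read 0, top A: go to s2, push BB → (s2, 0110, BBDZ)
  read 0, top B: go to s1, push DB → (s1, 110, DBBDZ)
  read 1, top D: go to s3, push DD → (s3, 10, DDBBDZ)
  read 1, top D: go to s2, push DD → (s2, 0, DDDBBDZ)
  ε-move, top D: go to s3, push ε → (s3, 0, DDBBDZ)
No transition for (s3, 0, top D); M blocks with input 0 remaining.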